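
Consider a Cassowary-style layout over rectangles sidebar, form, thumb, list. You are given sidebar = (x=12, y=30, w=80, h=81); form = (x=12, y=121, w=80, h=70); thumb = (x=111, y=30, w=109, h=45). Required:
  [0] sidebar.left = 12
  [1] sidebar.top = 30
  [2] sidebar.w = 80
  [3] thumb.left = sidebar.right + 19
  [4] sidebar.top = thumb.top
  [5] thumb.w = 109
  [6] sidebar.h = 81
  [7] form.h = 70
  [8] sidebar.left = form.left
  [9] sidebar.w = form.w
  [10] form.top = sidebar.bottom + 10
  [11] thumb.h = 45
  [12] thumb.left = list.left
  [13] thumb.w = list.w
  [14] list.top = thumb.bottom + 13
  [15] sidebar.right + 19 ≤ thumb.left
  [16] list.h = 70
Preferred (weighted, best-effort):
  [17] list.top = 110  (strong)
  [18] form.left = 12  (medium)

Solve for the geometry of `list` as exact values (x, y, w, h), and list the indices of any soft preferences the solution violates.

1. list.x = 111  [thumb.left = list.left]
2. list.w = 109  [thumb.w = list.w]
3. list.y = 88  [list.top = thumb.bottom + 13]
4. list.h = 70  [list.h = 70]

list = (x=111, y=88, w=109, h=70)
violated soft preferences: 17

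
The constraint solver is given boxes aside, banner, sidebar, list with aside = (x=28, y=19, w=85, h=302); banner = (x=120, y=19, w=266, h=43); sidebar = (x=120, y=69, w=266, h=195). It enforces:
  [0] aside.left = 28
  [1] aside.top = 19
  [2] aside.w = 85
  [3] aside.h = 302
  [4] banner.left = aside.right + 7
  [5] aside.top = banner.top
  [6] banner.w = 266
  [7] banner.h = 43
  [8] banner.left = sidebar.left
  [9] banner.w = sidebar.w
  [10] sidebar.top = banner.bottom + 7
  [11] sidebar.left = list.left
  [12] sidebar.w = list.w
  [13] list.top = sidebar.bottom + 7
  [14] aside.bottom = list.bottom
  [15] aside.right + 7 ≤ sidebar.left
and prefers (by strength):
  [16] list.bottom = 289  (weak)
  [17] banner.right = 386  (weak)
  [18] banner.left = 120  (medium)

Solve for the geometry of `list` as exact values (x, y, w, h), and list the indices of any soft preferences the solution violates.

1. list.x = 120  [sidebar.left = list.left]
2. list.w = 266  [sidebar.w = list.w]
3. list.y = 271  [list.top = sidebar.bottom + 7]
4. list.h = 50  [aside.bottom = list.bottom]

list = (x=120, y=271, w=266, h=50)
violated soft preferences: 16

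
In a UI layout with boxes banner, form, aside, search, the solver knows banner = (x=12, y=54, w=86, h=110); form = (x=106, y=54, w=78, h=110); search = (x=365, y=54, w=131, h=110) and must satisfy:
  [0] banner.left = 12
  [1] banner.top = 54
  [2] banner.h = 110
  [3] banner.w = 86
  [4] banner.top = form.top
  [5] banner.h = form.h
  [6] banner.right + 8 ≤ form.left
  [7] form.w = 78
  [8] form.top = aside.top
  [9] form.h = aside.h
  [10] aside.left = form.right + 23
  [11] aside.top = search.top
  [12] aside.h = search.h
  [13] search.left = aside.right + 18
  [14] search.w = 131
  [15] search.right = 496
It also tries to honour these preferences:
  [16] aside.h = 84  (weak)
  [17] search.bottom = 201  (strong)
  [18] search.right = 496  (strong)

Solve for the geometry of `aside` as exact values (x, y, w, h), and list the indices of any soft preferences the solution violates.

aside = (x=207, y=54, w=140, h=110)
violated soft preferences: 16, 17

1. aside.y = 54  [form.top = aside.top]
2. aside.h = 110  [form.h = aside.h]
3. aside.x = 207  [aside.left = form.right + 23]
4. aside.w = 140  [search.left = aside.right + 18]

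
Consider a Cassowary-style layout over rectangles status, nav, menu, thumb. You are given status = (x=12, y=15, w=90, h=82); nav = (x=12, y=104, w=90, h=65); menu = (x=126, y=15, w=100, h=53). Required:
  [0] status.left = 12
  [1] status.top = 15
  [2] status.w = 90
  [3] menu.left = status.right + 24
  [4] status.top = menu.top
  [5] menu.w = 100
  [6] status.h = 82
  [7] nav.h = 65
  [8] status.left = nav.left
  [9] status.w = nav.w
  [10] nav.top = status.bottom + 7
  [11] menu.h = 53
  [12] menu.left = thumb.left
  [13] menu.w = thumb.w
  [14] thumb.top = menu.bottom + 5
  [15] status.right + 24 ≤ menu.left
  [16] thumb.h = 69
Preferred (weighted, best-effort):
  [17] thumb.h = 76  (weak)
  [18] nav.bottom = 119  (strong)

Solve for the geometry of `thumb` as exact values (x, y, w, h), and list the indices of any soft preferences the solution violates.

thumb = (x=126, y=73, w=100, h=69)
violated soft preferences: 17, 18

1. thumb.x = 126  [menu.left = thumb.left]
2. thumb.w = 100  [menu.w = thumb.w]
3. thumb.y = 73  [thumb.top = menu.bottom + 5]
4. thumb.h = 69  [thumb.h = 69]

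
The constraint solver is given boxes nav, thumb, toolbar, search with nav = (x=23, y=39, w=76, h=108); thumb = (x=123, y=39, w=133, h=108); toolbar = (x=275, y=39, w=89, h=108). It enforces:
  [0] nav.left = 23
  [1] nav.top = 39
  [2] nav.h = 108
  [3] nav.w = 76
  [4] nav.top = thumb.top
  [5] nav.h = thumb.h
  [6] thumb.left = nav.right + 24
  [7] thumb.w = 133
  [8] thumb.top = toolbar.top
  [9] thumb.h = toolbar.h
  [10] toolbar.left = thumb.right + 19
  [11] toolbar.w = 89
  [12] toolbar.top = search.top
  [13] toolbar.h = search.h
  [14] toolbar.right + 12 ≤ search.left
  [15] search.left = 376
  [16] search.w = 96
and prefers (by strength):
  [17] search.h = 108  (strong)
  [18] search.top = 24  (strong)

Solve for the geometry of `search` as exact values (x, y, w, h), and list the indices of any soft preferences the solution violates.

1. search.y = 39  [toolbar.top = search.top]
2. search.h = 108  [toolbar.h = search.h]
3. search.x = 376  [search.left = 376]
4. search.w = 96  [search.w = 96]

search = (x=376, y=39, w=96, h=108)
violated soft preferences: 18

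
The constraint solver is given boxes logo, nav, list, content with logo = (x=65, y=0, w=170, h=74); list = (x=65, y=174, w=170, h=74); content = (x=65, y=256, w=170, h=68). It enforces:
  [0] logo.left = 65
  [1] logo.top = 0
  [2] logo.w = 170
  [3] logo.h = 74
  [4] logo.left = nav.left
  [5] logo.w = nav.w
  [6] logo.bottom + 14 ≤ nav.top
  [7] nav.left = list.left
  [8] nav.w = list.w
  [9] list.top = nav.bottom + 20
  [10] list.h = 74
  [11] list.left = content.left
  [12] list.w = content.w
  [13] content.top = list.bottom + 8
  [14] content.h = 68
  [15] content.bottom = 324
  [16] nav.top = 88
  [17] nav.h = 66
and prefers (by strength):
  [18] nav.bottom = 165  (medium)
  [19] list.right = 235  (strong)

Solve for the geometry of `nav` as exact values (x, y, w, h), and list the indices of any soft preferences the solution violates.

1. nav.x = 65  [logo.left = nav.left]
2. nav.w = 170  [logo.w = nav.w]
3. nav.y = 88  [nav.top = 88]
4. nav.h = 66  [nav.h = 66]

nav = (x=65, y=88, w=170, h=66)
violated soft preferences: 18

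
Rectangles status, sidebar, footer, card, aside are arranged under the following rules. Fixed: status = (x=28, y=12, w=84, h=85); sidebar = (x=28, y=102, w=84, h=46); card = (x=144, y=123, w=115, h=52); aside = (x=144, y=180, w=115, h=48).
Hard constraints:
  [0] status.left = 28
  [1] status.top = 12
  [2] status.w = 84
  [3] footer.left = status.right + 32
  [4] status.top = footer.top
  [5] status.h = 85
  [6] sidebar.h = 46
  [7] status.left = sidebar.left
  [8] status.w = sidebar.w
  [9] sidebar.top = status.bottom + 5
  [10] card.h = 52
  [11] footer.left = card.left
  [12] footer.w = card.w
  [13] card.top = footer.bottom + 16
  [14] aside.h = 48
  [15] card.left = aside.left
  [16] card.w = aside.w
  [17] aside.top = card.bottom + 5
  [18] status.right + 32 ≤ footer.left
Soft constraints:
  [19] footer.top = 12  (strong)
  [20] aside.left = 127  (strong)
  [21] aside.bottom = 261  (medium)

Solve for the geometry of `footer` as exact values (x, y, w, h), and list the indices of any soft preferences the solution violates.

footer = (x=144, y=12, w=115, h=95)
violated soft preferences: 20, 21

1. footer.x = 144  [footer.left = status.right + 32]
2. footer.y = 12  [status.top = footer.top]
3. footer.w = 115  [footer.w = card.w]
4. footer.h = 95  [card.top = footer.bottom + 16]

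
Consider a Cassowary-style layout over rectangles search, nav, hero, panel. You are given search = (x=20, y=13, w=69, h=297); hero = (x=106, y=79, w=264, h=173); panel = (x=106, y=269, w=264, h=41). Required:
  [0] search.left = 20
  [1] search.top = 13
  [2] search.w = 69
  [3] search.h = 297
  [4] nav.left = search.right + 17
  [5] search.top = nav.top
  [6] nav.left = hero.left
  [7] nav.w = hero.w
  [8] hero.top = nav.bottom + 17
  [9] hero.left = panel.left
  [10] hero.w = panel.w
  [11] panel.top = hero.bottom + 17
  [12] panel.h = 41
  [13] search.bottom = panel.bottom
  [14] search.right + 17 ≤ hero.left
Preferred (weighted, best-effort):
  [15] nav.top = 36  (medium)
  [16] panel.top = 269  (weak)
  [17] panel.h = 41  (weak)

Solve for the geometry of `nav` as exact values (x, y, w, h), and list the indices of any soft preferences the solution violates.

nav = (x=106, y=13, w=264, h=49)
violated soft preferences: 15

1. nav.x = 106  [nav.left = search.right + 17]
2. nav.y = 13  [search.top = nav.top]
3. nav.w = 264  [nav.w = hero.w]
4. nav.h = 49  [hero.top = nav.bottom + 17]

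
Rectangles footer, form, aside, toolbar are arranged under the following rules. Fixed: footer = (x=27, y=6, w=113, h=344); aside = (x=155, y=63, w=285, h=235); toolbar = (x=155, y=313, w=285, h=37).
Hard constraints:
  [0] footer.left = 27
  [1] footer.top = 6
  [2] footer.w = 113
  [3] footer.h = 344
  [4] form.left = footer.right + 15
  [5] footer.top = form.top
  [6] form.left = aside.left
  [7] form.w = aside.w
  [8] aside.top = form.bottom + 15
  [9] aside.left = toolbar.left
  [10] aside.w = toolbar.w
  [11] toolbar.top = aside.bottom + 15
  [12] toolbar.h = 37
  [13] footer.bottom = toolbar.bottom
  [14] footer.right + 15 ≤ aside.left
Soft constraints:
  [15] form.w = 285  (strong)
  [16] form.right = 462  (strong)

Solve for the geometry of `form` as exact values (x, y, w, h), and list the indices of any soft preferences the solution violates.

1. form.x = 155  [form.left = footer.right + 15]
2. form.y = 6  [footer.top = form.top]
3. form.w = 285  [form.w = aside.w]
4. form.h = 42  [aside.top = form.bottom + 15]

form = (x=155, y=6, w=285, h=42)
violated soft preferences: 16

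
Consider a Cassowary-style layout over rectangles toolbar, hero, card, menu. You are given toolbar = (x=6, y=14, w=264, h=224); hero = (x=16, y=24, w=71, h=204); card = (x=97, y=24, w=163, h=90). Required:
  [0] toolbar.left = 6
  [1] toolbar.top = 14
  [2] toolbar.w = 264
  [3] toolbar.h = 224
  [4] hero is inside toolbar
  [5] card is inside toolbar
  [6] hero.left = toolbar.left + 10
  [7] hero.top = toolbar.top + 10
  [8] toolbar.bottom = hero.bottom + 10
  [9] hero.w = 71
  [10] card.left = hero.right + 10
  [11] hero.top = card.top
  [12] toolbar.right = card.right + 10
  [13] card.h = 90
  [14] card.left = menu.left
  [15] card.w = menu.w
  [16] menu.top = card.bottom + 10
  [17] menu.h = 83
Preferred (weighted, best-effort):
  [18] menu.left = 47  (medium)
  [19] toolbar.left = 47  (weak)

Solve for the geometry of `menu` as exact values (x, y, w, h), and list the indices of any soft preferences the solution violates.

1. menu.x = 97  [card.left = menu.left]
2. menu.w = 163  [card.w = menu.w]
3. menu.y = 124  [menu.top = card.bottom + 10]
4. menu.h = 83  [menu.h = 83]

menu = (x=97, y=124, w=163, h=83)
violated soft preferences: 18, 19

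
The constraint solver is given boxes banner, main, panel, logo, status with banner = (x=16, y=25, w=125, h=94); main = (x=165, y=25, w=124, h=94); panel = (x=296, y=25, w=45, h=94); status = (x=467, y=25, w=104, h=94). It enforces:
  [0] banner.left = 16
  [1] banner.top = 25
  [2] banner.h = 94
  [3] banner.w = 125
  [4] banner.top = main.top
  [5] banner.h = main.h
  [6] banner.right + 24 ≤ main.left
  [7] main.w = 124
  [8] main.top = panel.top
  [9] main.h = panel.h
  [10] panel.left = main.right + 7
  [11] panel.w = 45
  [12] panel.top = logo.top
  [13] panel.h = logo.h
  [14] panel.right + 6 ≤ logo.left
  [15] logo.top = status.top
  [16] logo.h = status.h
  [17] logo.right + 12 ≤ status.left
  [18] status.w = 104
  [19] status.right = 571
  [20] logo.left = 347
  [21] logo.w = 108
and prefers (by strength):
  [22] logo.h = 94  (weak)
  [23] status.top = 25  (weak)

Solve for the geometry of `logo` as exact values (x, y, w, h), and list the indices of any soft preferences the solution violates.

1. logo.y = 25  [panel.top = logo.top]
2. logo.h = 94  [panel.h = logo.h]
3. logo.x = 347  [logo.left = 347]
4. logo.w = 108  [logo.w = 108]

logo = (x=347, y=25, w=108, h=94)
violated soft preferences: none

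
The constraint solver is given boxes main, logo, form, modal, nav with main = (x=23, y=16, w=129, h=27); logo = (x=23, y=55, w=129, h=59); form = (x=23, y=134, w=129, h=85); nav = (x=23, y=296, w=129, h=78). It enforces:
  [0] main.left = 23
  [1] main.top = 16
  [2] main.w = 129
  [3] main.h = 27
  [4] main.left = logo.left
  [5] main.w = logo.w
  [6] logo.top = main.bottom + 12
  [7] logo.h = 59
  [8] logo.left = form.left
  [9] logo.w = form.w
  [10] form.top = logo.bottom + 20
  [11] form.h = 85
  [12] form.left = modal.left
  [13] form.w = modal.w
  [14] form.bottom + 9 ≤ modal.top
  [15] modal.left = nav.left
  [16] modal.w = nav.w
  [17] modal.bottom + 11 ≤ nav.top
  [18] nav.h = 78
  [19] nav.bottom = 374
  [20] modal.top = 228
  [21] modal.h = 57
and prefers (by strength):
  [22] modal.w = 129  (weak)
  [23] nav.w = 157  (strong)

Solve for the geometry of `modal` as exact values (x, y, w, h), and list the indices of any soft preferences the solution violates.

1. modal.x = 23  [form.left = modal.left]
2. modal.w = 129  [form.w = modal.w]
3. modal.y = 228  [modal.top = 228]
4. modal.h = 57  [modal.h = 57]

modal = (x=23, y=228, w=129, h=57)
violated soft preferences: 23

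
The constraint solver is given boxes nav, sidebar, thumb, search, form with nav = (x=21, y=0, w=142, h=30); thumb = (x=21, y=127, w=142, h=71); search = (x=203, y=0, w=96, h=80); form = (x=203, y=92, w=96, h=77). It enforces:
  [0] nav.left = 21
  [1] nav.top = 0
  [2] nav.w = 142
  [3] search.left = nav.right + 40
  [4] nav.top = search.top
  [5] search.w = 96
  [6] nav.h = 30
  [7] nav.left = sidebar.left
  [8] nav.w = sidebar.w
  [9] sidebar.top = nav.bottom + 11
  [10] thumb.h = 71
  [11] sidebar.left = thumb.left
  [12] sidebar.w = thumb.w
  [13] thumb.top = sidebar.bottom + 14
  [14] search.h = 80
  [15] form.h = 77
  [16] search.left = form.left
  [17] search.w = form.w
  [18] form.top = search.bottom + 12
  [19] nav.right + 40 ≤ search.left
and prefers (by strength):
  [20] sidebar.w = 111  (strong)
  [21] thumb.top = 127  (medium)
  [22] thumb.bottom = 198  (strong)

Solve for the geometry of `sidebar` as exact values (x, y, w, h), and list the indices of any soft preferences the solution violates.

sidebar = (x=21, y=41, w=142, h=72)
violated soft preferences: 20

1. sidebar.x = 21  [nav.left = sidebar.left]
2. sidebar.w = 142  [nav.w = sidebar.w]
3. sidebar.y = 41  [sidebar.top = nav.bottom + 11]
4. sidebar.h = 72  [thumb.top = sidebar.bottom + 14]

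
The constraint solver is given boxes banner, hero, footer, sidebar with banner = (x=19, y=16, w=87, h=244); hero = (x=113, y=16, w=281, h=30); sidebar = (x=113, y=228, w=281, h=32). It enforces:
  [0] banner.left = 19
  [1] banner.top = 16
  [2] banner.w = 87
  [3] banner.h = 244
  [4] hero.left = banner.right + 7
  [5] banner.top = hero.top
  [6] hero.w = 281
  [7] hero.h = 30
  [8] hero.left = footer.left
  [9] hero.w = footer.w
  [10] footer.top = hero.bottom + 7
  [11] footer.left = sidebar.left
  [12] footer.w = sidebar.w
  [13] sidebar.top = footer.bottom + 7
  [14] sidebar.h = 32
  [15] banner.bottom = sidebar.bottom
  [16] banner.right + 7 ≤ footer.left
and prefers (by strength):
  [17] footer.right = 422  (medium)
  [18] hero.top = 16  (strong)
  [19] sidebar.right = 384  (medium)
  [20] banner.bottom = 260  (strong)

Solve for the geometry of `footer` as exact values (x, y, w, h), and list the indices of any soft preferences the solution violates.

footer = (x=113, y=53, w=281, h=168)
violated soft preferences: 17, 19

1. footer.x = 113  [hero.left = footer.left]
2. footer.w = 281  [hero.w = footer.w]
3. footer.y = 53  [footer.top = hero.bottom + 7]
4. footer.h = 168  [sidebar.top = footer.bottom + 7]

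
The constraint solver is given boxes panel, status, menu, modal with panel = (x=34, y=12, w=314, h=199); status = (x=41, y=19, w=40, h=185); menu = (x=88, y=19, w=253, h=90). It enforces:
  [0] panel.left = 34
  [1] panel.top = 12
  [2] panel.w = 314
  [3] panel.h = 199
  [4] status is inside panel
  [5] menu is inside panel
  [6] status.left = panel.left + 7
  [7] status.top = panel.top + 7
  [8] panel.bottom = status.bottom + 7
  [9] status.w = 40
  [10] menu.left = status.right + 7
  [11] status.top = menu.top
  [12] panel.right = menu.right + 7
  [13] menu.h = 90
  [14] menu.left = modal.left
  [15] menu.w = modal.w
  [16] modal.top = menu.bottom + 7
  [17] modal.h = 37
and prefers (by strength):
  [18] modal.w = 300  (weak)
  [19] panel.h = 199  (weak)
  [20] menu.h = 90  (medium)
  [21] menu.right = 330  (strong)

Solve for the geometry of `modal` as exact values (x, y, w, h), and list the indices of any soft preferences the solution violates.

1. modal.x = 88  [menu.left = modal.left]
2. modal.w = 253  [menu.w = modal.w]
3. modal.y = 116  [modal.top = menu.bottom + 7]
4. modal.h = 37  [modal.h = 37]

modal = (x=88, y=116, w=253, h=37)
violated soft preferences: 18, 21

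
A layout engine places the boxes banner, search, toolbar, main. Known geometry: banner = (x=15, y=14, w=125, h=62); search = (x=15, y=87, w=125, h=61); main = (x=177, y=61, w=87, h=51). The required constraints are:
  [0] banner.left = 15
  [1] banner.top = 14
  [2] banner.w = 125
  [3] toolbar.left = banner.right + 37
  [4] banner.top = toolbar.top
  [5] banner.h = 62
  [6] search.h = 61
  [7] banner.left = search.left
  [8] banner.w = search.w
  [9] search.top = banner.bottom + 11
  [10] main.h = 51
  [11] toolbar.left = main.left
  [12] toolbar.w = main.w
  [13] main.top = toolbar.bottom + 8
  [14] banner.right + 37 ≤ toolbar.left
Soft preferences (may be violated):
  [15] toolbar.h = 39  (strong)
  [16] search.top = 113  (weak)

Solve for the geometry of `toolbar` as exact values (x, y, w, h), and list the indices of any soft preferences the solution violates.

1. toolbar.x = 177  [toolbar.left = banner.right + 37]
2. toolbar.y = 14  [banner.top = toolbar.top]
3. toolbar.w = 87  [toolbar.w = main.w]
4. toolbar.h = 39  [main.top = toolbar.bottom + 8]

toolbar = (x=177, y=14, w=87, h=39)
violated soft preferences: 16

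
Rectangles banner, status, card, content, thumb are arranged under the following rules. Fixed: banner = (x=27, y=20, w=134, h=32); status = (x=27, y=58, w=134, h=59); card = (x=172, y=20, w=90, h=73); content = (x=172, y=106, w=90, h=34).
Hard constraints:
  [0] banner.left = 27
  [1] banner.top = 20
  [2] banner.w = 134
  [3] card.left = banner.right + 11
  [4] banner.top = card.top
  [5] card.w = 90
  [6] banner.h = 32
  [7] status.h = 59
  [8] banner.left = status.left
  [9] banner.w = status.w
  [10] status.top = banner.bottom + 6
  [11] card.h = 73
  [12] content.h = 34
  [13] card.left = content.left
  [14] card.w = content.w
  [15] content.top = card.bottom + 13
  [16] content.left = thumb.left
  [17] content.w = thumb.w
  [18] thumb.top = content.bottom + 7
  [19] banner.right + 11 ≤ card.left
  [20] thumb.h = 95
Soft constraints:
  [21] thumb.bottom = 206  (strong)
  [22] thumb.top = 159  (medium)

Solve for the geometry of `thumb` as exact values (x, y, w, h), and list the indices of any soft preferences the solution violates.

thumb = (x=172, y=147, w=90, h=95)
violated soft preferences: 21, 22

1. thumb.x = 172  [content.left = thumb.left]
2. thumb.w = 90  [content.w = thumb.w]
3. thumb.y = 147  [thumb.top = content.bottom + 7]
4. thumb.h = 95  [thumb.h = 95]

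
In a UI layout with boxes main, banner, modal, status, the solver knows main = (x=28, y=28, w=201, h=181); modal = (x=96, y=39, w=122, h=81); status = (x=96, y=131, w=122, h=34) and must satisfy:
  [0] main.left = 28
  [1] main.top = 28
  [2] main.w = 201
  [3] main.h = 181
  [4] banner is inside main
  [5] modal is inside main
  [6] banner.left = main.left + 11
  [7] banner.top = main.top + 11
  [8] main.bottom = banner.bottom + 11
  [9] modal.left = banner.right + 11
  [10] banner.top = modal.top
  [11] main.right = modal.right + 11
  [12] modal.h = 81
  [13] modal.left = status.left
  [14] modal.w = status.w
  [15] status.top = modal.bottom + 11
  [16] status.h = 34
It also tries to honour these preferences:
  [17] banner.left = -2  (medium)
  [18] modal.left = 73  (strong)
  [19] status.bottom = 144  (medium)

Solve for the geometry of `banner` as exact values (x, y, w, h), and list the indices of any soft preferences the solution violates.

1. banner.x = 39  [banner.left = main.left + 11]
2. banner.y = 39  [banner.top = main.top + 11]
3. banner.h = 159  [main.bottom = banner.bottom + 11]
4. banner.w = 46  [modal.left = banner.right + 11]

banner = (x=39, y=39, w=46, h=159)
violated soft preferences: 17, 18, 19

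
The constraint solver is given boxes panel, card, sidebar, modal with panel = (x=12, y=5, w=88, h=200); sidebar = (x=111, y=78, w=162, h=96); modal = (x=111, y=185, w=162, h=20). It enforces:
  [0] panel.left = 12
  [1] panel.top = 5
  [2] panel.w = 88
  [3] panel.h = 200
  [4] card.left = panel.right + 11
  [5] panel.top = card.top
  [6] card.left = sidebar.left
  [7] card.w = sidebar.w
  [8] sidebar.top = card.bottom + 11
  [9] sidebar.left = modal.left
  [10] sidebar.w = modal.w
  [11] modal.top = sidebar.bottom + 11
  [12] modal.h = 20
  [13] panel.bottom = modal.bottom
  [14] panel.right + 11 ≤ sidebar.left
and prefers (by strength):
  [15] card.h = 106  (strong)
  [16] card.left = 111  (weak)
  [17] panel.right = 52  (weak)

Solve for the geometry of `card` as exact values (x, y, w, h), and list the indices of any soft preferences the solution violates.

card = (x=111, y=5, w=162, h=62)
violated soft preferences: 15, 17

1. card.x = 111  [card.left = panel.right + 11]
2. card.y = 5  [panel.top = card.top]
3. card.w = 162  [card.w = sidebar.w]
4. card.h = 62  [sidebar.top = card.bottom + 11]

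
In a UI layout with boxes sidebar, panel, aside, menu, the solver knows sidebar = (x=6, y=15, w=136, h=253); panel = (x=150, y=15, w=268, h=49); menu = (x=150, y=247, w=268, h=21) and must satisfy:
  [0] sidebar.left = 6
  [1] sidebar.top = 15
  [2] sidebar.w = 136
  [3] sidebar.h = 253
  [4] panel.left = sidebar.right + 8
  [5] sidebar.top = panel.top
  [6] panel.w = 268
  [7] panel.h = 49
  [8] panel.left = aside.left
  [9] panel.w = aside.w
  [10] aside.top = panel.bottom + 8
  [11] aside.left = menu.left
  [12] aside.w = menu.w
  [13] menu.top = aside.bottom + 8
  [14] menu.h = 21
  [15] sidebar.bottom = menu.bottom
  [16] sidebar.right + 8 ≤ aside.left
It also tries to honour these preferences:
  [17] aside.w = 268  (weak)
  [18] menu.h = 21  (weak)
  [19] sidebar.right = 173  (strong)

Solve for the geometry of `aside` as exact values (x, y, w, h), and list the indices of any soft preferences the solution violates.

1. aside.x = 150  [panel.left = aside.left]
2. aside.w = 268  [panel.w = aside.w]
3. aside.y = 72  [aside.top = panel.bottom + 8]
4. aside.h = 167  [menu.top = aside.bottom + 8]

aside = (x=150, y=72, w=268, h=167)
violated soft preferences: 19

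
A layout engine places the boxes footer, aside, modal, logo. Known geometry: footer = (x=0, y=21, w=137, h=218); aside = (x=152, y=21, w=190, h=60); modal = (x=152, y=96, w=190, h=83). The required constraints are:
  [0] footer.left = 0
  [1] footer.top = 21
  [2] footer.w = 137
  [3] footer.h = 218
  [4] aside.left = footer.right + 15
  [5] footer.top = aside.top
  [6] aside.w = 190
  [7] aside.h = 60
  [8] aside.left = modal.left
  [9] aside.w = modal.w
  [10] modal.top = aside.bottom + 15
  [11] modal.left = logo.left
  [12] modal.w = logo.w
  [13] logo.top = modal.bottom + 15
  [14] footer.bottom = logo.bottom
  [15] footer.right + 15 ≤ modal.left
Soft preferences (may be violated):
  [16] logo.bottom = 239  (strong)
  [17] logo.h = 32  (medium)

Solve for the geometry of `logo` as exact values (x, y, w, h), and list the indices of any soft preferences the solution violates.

1. logo.x = 152  [modal.left = logo.left]
2. logo.w = 190  [modal.w = logo.w]
3. logo.y = 194  [logo.top = modal.bottom + 15]
4. logo.h = 45  [footer.bottom = logo.bottom]

logo = (x=152, y=194, w=190, h=45)
violated soft preferences: 17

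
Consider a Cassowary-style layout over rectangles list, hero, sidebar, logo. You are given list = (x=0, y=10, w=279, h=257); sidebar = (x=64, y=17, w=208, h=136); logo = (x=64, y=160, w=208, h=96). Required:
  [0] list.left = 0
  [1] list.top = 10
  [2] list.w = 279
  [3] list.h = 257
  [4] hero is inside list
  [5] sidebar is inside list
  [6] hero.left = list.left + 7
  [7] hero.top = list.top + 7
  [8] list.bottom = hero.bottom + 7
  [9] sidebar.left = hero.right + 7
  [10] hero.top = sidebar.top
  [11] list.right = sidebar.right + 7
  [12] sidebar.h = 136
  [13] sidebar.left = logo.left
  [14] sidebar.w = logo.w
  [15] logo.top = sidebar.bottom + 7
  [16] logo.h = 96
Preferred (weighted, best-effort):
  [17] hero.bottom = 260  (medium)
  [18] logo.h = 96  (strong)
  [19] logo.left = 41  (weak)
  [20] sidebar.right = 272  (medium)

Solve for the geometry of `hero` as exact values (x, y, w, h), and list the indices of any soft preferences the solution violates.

hero = (x=7, y=17, w=50, h=243)
violated soft preferences: 19

1. hero.x = 7  [hero.left = list.left + 7]
2. hero.y = 17  [hero.top = list.top + 7]
3. hero.h = 243  [list.bottom = hero.bottom + 7]
4. hero.w = 50  [sidebar.left = hero.right + 7]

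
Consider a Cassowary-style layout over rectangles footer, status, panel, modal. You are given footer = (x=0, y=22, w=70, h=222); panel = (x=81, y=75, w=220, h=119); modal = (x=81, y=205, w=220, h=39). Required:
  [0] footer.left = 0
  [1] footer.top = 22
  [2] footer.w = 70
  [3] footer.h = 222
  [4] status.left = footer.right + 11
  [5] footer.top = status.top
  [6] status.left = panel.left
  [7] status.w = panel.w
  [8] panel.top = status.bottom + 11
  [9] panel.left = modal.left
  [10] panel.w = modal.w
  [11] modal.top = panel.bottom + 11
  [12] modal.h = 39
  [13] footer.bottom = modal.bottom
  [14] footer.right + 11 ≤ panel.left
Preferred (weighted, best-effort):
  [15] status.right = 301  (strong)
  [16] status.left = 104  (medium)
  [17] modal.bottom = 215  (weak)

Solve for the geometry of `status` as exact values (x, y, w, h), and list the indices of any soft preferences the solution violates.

status = (x=81, y=22, w=220, h=42)
violated soft preferences: 16, 17

1. status.x = 81  [status.left = footer.right + 11]
2. status.y = 22  [footer.top = status.top]
3. status.w = 220  [status.w = panel.w]
4. status.h = 42  [panel.top = status.bottom + 11]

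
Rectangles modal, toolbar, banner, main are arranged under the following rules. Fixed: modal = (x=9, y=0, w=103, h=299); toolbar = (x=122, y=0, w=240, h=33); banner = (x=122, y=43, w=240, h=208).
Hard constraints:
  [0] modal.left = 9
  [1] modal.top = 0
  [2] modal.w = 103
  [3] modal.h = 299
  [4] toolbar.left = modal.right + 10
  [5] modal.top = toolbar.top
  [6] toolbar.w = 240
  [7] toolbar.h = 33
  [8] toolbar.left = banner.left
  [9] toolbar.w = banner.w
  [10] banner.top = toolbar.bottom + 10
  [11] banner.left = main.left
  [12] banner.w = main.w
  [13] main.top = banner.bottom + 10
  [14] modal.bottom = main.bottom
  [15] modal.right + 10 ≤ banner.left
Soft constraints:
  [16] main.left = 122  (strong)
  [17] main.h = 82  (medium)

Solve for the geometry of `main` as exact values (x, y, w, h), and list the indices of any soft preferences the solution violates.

main = (x=122, y=261, w=240, h=38)
violated soft preferences: 17

1. main.x = 122  [banner.left = main.left]
2. main.w = 240  [banner.w = main.w]
3. main.y = 261  [main.top = banner.bottom + 10]
4. main.h = 38  [modal.bottom = main.bottom]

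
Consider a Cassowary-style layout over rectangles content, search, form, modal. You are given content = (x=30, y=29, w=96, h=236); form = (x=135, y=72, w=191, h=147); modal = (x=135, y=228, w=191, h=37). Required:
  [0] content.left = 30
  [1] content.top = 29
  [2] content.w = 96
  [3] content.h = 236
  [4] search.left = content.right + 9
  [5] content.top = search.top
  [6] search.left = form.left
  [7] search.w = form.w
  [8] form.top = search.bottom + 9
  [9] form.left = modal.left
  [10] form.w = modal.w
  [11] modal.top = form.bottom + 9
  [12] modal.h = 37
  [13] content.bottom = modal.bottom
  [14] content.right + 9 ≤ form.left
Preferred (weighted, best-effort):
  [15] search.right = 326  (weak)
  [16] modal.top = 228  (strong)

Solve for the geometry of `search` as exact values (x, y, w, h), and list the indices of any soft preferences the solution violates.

1. search.x = 135  [search.left = content.right + 9]
2. search.y = 29  [content.top = search.top]
3. search.w = 191  [search.w = form.w]
4. search.h = 34  [form.top = search.bottom + 9]

search = (x=135, y=29, w=191, h=34)
violated soft preferences: none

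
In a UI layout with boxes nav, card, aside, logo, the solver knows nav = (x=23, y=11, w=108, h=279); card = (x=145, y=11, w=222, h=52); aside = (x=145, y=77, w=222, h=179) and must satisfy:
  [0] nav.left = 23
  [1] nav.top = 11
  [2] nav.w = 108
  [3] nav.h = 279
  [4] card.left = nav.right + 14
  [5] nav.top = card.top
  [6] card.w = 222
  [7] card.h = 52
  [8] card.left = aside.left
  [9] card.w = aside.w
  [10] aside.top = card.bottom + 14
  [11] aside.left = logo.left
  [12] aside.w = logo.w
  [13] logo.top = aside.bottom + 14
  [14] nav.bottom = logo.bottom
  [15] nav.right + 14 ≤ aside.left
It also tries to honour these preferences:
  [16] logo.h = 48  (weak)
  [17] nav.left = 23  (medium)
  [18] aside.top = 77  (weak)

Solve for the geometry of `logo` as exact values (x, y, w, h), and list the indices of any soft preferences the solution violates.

1. logo.x = 145  [aside.left = logo.left]
2. logo.w = 222  [aside.w = logo.w]
3. logo.y = 270  [logo.top = aside.bottom + 14]
4. logo.h = 20  [nav.bottom = logo.bottom]

logo = (x=145, y=270, w=222, h=20)
violated soft preferences: 16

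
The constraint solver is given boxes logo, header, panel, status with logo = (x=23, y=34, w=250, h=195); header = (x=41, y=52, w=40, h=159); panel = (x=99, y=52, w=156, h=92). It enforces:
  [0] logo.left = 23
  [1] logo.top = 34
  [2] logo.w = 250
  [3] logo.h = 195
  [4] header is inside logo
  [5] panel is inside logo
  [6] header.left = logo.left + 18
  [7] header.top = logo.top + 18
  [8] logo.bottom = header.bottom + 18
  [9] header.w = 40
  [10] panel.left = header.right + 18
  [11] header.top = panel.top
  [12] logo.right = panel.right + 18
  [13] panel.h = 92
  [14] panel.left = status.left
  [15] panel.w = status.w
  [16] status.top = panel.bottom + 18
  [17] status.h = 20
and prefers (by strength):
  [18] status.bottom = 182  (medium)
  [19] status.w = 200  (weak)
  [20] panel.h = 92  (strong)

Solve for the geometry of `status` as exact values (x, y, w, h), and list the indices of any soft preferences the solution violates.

status = (x=99, y=162, w=156, h=20)
violated soft preferences: 19

1. status.x = 99  [panel.left = status.left]
2. status.w = 156  [panel.w = status.w]
3. status.y = 162  [status.top = panel.bottom + 18]
4. status.h = 20  [status.h = 20]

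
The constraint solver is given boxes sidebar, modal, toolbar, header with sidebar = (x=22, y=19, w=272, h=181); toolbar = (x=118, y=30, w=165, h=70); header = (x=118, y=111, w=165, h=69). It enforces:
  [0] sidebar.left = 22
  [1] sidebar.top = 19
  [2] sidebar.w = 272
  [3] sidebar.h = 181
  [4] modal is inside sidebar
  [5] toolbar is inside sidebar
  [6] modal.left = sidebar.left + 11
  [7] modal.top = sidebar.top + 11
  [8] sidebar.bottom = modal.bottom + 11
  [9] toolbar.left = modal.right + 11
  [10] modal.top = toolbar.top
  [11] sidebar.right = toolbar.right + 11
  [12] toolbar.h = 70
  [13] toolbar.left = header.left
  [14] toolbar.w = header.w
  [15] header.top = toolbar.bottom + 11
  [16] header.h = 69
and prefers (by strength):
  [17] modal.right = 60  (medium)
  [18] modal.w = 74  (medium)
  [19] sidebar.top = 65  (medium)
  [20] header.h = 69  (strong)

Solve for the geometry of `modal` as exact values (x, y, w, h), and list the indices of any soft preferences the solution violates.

1. modal.x = 33  [modal.left = sidebar.left + 11]
2. modal.y = 30  [modal.top = sidebar.top + 11]
3. modal.h = 159  [sidebar.bottom = modal.bottom + 11]
4. modal.w = 74  [toolbar.left = modal.right + 11]

modal = (x=33, y=30, w=74, h=159)
violated soft preferences: 17, 19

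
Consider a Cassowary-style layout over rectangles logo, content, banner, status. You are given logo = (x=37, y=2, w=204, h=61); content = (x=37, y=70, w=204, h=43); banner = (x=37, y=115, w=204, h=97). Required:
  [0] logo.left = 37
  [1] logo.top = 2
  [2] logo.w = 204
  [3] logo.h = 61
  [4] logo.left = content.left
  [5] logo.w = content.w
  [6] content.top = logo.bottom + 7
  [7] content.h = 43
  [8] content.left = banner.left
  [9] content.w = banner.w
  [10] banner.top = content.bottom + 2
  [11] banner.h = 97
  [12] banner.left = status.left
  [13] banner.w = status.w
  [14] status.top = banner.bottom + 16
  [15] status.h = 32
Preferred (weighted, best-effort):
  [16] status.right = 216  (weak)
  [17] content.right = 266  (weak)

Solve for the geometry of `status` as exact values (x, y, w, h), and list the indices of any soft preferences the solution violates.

status = (x=37, y=228, w=204, h=32)
violated soft preferences: 16, 17

1. status.x = 37  [banner.left = status.left]
2. status.w = 204  [banner.w = status.w]
3. status.y = 228  [status.top = banner.bottom + 16]
4. status.h = 32  [status.h = 32]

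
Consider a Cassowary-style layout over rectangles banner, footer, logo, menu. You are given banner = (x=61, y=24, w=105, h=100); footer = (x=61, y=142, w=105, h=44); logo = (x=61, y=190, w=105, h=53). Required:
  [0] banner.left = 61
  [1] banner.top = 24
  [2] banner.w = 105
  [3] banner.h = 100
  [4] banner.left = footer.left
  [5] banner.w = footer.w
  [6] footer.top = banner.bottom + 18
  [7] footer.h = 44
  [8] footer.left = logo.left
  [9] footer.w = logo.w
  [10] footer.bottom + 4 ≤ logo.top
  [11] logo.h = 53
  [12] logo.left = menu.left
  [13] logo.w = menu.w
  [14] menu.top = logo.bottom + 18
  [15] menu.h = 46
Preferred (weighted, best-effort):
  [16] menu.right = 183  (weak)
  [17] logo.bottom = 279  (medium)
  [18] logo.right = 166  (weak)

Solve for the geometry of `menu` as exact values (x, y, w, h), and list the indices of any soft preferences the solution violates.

menu = (x=61, y=261, w=105, h=46)
violated soft preferences: 16, 17

1. menu.x = 61  [logo.left = menu.left]
2. menu.w = 105  [logo.w = menu.w]
3. menu.y = 261  [menu.top = logo.bottom + 18]
4. menu.h = 46  [menu.h = 46]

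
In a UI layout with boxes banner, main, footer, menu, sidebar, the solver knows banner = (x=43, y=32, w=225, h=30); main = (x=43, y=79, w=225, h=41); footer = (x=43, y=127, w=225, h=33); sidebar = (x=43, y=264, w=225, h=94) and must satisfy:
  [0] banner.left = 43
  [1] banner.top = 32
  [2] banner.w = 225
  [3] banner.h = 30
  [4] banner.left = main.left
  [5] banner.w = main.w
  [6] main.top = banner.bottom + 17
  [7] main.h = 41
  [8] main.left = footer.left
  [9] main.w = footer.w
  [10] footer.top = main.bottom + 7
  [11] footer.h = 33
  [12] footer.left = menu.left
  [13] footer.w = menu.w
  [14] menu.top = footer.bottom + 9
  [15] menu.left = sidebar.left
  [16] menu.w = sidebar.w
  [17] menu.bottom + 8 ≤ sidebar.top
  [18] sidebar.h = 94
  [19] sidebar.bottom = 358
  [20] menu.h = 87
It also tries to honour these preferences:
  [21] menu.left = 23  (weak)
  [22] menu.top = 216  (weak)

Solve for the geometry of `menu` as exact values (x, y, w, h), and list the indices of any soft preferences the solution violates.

1. menu.x = 43  [footer.left = menu.left]
2. menu.w = 225  [footer.w = menu.w]
3. menu.y = 169  [menu.top = footer.bottom + 9]
4. menu.h = 87  [menu.h = 87]

menu = (x=43, y=169, w=225, h=87)
violated soft preferences: 21, 22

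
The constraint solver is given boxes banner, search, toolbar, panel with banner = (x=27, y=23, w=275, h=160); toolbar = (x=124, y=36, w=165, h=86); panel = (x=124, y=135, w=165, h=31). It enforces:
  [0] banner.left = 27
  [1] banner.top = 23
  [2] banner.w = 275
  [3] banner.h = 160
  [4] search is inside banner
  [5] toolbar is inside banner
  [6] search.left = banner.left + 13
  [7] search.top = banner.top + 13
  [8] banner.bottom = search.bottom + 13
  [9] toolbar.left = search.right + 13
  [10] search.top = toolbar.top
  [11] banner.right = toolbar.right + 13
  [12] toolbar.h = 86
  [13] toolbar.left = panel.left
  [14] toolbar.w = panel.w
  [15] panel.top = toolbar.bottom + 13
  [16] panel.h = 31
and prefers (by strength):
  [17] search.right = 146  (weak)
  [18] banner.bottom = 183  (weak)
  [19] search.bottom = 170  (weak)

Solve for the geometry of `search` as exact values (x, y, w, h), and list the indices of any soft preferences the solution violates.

1. search.x = 40  [search.left = banner.left + 13]
2. search.y = 36  [search.top = banner.top + 13]
3. search.h = 134  [banner.bottom = search.bottom + 13]
4. search.w = 71  [toolbar.left = search.right + 13]

search = (x=40, y=36, w=71, h=134)
violated soft preferences: 17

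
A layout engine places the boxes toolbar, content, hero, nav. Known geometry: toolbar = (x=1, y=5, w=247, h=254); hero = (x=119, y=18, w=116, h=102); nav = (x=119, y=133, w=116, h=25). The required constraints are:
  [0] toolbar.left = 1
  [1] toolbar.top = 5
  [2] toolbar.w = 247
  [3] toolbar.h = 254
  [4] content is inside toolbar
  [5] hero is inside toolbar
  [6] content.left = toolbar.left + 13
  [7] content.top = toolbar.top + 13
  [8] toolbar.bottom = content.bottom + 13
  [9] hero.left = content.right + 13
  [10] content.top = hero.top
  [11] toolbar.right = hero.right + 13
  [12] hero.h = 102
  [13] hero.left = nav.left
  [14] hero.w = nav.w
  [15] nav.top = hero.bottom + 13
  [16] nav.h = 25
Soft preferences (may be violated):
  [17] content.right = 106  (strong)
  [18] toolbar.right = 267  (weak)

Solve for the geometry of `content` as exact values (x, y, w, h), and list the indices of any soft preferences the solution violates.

content = (x=14, y=18, w=92, h=228)
violated soft preferences: 18

1. content.x = 14  [content.left = toolbar.left + 13]
2. content.y = 18  [content.top = toolbar.top + 13]
3. content.h = 228  [toolbar.bottom = content.bottom + 13]
4. content.w = 92  [hero.left = content.right + 13]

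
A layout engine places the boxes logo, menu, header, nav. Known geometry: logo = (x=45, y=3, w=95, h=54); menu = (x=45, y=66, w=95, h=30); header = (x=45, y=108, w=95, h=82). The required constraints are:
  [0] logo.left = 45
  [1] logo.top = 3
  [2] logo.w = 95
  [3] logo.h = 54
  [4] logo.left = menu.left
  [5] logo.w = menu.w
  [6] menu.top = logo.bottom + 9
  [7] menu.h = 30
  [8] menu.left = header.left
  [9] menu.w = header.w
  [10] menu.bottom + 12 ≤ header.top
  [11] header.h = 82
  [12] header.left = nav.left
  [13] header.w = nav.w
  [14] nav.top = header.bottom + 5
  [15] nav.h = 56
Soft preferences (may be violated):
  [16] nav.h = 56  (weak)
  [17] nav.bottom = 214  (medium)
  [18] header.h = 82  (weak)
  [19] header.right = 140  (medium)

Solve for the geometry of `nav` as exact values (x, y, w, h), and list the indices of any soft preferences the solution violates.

1. nav.x = 45  [header.left = nav.left]
2. nav.w = 95  [header.w = nav.w]
3. nav.y = 195  [nav.top = header.bottom + 5]
4. nav.h = 56  [nav.h = 56]

nav = (x=45, y=195, w=95, h=56)
violated soft preferences: 17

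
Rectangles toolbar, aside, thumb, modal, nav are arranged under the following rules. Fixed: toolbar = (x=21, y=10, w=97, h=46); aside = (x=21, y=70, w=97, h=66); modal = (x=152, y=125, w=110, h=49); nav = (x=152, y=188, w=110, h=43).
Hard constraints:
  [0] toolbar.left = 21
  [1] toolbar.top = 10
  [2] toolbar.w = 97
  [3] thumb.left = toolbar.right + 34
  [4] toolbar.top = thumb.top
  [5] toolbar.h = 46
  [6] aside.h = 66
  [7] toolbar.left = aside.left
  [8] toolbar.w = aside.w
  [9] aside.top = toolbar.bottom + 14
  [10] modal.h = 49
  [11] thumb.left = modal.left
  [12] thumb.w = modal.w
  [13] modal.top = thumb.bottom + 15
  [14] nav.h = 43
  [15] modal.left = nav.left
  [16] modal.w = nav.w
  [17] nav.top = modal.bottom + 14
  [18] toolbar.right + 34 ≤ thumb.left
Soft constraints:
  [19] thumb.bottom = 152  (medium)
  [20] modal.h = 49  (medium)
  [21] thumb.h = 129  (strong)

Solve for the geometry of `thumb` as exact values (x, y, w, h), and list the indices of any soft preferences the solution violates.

1. thumb.x = 152  [thumb.left = toolbar.right + 34]
2. thumb.y = 10  [toolbar.top = thumb.top]
3. thumb.w = 110  [thumb.w = modal.w]
4. thumb.h = 100  [modal.top = thumb.bottom + 15]

thumb = (x=152, y=10, w=110, h=100)
violated soft preferences: 19, 21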